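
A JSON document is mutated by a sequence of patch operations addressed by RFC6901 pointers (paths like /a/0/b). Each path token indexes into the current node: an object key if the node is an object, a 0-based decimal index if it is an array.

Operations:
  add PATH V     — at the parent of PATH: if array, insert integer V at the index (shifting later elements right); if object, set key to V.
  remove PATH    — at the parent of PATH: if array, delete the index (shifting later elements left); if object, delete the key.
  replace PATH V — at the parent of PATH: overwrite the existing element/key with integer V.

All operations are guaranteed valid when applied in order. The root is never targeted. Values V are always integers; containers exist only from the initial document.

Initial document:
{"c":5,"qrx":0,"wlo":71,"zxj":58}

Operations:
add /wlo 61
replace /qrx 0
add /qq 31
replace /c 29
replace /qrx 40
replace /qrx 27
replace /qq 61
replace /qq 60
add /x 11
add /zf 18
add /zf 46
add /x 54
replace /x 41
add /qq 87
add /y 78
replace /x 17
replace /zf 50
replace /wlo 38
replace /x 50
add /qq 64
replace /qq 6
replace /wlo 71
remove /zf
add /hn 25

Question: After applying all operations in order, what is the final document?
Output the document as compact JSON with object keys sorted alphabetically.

After op 1 (add /wlo 61): {"c":5,"qrx":0,"wlo":61,"zxj":58}
After op 2 (replace /qrx 0): {"c":5,"qrx":0,"wlo":61,"zxj":58}
After op 3 (add /qq 31): {"c":5,"qq":31,"qrx":0,"wlo":61,"zxj":58}
After op 4 (replace /c 29): {"c":29,"qq":31,"qrx":0,"wlo":61,"zxj":58}
After op 5 (replace /qrx 40): {"c":29,"qq":31,"qrx":40,"wlo":61,"zxj":58}
After op 6 (replace /qrx 27): {"c":29,"qq":31,"qrx":27,"wlo":61,"zxj":58}
After op 7 (replace /qq 61): {"c":29,"qq":61,"qrx":27,"wlo":61,"zxj":58}
After op 8 (replace /qq 60): {"c":29,"qq":60,"qrx":27,"wlo":61,"zxj":58}
After op 9 (add /x 11): {"c":29,"qq":60,"qrx":27,"wlo":61,"x":11,"zxj":58}
After op 10 (add /zf 18): {"c":29,"qq":60,"qrx":27,"wlo":61,"x":11,"zf":18,"zxj":58}
After op 11 (add /zf 46): {"c":29,"qq":60,"qrx":27,"wlo":61,"x":11,"zf":46,"zxj":58}
After op 12 (add /x 54): {"c":29,"qq":60,"qrx":27,"wlo":61,"x":54,"zf":46,"zxj":58}
After op 13 (replace /x 41): {"c":29,"qq":60,"qrx":27,"wlo":61,"x":41,"zf":46,"zxj":58}
After op 14 (add /qq 87): {"c":29,"qq":87,"qrx":27,"wlo":61,"x":41,"zf":46,"zxj":58}
After op 15 (add /y 78): {"c":29,"qq":87,"qrx":27,"wlo":61,"x":41,"y":78,"zf":46,"zxj":58}
After op 16 (replace /x 17): {"c":29,"qq":87,"qrx":27,"wlo":61,"x":17,"y":78,"zf":46,"zxj":58}
After op 17 (replace /zf 50): {"c":29,"qq":87,"qrx":27,"wlo":61,"x":17,"y":78,"zf":50,"zxj":58}
After op 18 (replace /wlo 38): {"c":29,"qq":87,"qrx":27,"wlo":38,"x":17,"y":78,"zf":50,"zxj":58}
After op 19 (replace /x 50): {"c":29,"qq":87,"qrx":27,"wlo":38,"x":50,"y":78,"zf":50,"zxj":58}
After op 20 (add /qq 64): {"c":29,"qq":64,"qrx":27,"wlo":38,"x":50,"y":78,"zf":50,"zxj":58}
After op 21 (replace /qq 6): {"c":29,"qq":6,"qrx":27,"wlo":38,"x":50,"y":78,"zf":50,"zxj":58}
After op 22 (replace /wlo 71): {"c":29,"qq":6,"qrx":27,"wlo":71,"x":50,"y":78,"zf":50,"zxj":58}
After op 23 (remove /zf): {"c":29,"qq":6,"qrx":27,"wlo":71,"x":50,"y":78,"zxj":58}
After op 24 (add /hn 25): {"c":29,"hn":25,"qq":6,"qrx":27,"wlo":71,"x":50,"y":78,"zxj":58}

Answer: {"c":29,"hn":25,"qq":6,"qrx":27,"wlo":71,"x":50,"y":78,"zxj":58}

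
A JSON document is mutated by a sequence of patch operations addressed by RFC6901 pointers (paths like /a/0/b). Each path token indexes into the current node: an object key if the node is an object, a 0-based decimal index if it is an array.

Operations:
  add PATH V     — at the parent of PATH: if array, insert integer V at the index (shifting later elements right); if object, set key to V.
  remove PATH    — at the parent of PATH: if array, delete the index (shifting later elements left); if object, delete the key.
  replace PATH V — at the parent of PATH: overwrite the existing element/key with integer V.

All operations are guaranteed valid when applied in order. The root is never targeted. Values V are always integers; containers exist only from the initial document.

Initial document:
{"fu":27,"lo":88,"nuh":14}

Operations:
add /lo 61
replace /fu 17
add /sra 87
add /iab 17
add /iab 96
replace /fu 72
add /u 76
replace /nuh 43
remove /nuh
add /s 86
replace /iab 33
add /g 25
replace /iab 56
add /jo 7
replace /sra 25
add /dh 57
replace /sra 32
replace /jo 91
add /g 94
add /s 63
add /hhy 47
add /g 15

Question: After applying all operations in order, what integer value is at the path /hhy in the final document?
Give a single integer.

After op 1 (add /lo 61): {"fu":27,"lo":61,"nuh":14}
After op 2 (replace /fu 17): {"fu":17,"lo":61,"nuh":14}
After op 3 (add /sra 87): {"fu":17,"lo":61,"nuh":14,"sra":87}
After op 4 (add /iab 17): {"fu":17,"iab":17,"lo":61,"nuh":14,"sra":87}
After op 5 (add /iab 96): {"fu":17,"iab":96,"lo":61,"nuh":14,"sra":87}
After op 6 (replace /fu 72): {"fu":72,"iab":96,"lo":61,"nuh":14,"sra":87}
After op 7 (add /u 76): {"fu":72,"iab":96,"lo":61,"nuh":14,"sra":87,"u":76}
After op 8 (replace /nuh 43): {"fu":72,"iab":96,"lo":61,"nuh":43,"sra":87,"u":76}
After op 9 (remove /nuh): {"fu":72,"iab":96,"lo":61,"sra":87,"u":76}
After op 10 (add /s 86): {"fu":72,"iab":96,"lo":61,"s":86,"sra":87,"u":76}
After op 11 (replace /iab 33): {"fu":72,"iab":33,"lo":61,"s":86,"sra":87,"u":76}
After op 12 (add /g 25): {"fu":72,"g":25,"iab":33,"lo":61,"s":86,"sra":87,"u":76}
After op 13 (replace /iab 56): {"fu":72,"g":25,"iab":56,"lo":61,"s":86,"sra":87,"u":76}
After op 14 (add /jo 7): {"fu":72,"g":25,"iab":56,"jo":7,"lo":61,"s":86,"sra":87,"u":76}
After op 15 (replace /sra 25): {"fu":72,"g":25,"iab":56,"jo":7,"lo":61,"s":86,"sra":25,"u":76}
After op 16 (add /dh 57): {"dh":57,"fu":72,"g":25,"iab":56,"jo":7,"lo":61,"s":86,"sra":25,"u":76}
After op 17 (replace /sra 32): {"dh":57,"fu":72,"g":25,"iab":56,"jo":7,"lo":61,"s":86,"sra":32,"u":76}
After op 18 (replace /jo 91): {"dh":57,"fu":72,"g":25,"iab":56,"jo":91,"lo":61,"s":86,"sra":32,"u":76}
After op 19 (add /g 94): {"dh":57,"fu":72,"g":94,"iab":56,"jo":91,"lo":61,"s":86,"sra":32,"u":76}
After op 20 (add /s 63): {"dh":57,"fu":72,"g":94,"iab":56,"jo":91,"lo":61,"s":63,"sra":32,"u":76}
After op 21 (add /hhy 47): {"dh":57,"fu":72,"g":94,"hhy":47,"iab":56,"jo":91,"lo":61,"s":63,"sra":32,"u":76}
After op 22 (add /g 15): {"dh":57,"fu":72,"g":15,"hhy":47,"iab":56,"jo":91,"lo":61,"s":63,"sra":32,"u":76}
Value at /hhy: 47

Answer: 47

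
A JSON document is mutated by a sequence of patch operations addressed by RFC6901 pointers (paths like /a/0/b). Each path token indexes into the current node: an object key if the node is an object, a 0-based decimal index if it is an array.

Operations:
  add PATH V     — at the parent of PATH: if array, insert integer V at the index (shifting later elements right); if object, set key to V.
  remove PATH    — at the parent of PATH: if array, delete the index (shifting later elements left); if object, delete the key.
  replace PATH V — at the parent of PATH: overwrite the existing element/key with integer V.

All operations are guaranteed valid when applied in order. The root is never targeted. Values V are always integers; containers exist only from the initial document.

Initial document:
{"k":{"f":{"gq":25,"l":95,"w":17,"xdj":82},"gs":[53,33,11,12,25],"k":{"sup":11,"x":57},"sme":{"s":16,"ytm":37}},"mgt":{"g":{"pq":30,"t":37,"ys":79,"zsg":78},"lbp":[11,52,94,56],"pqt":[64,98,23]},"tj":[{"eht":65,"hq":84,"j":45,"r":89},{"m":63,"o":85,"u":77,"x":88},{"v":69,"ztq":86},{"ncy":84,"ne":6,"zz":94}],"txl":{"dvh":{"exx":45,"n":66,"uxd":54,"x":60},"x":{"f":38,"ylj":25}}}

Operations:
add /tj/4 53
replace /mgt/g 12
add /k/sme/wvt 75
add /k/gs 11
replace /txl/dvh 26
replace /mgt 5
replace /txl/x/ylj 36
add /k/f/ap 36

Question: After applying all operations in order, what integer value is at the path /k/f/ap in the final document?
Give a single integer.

Answer: 36

Derivation:
After op 1 (add /tj/4 53): {"k":{"f":{"gq":25,"l":95,"w":17,"xdj":82},"gs":[53,33,11,12,25],"k":{"sup":11,"x":57},"sme":{"s":16,"ytm":37}},"mgt":{"g":{"pq":30,"t":37,"ys":79,"zsg":78},"lbp":[11,52,94,56],"pqt":[64,98,23]},"tj":[{"eht":65,"hq":84,"j":45,"r":89},{"m":63,"o":85,"u":77,"x":88},{"v":69,"ztq":86},{"ncy":84,"ne":6,"zz":94},53],"txl":{"dvh":{"exx":45,"n":66,"uxd":54,"x":60},"x":{"f":38,"ylj":25}}}
After op 2 (replace /mgt/g 12): {"k":{"f":{"gq":25,"l":95,"w":17,"xdj":82},"gs":[53,33,11,12,25],"k":{"sup":11,"x":57},"sme":{"s":16,"ytm":37}},"mgt":{"g":12,"lbp":[11,52,94,56],"pqt":[64,98,23]},"tj":[{"eht":65,"hq":84,"j":45,"r":89},{"m":63,"o":85,"u":77,"x":88},{"v":69,"ztq":86},{"ncy":84,"ne":6,"zz":94},53],"txl":{"dvh":{"exx":45,"n":66,"uxd":54,"x":60},"x":{"f":38,"ylj":25}}}
After op 3 (add /k/sme/wvt 75): {"k":{"f":{"gq":25,"l":95,"w":17,"xdj":82},"gs":[53,33,11,12,25],"k":{"sup":11,"x":57},"sme":{"s":16,"wvt":75,"ytm":37}},"mgt":{"g":12,"lbp":[11,52,94,56],"pqt":[64,98,23]},"tj":[{"eht":65,"hq":84,"j":45,"r":89},{"m":63,"o":85,"u":77,"x":88},{"v":69,"ztq":86},{"ncy":84,"ne":6,"zz":94},53],"txl":{"dvh":{"exx":45,"n":66,"uxd":54,"x":60},"x":{"f":38,"ylj":25}}}
After op 4 (add /k/gs 11): {"k":{"f":{"gq":25,"l":95,"w":17,"xdj":82},"gs":11,"k":{"sup":11,"x":57},"sme":{"s":16,"wvt":75,"ytm":37}},"mgt":{"g":12,"lbp":[11,52,94,56],"pqt":[64,98,23]},"tj":[{"eht":65,"hq":84,"j":45,"r":89},{"m":63,"o":85,"u":77,"x":88},{"v":69,"ztq":86},{"ncy":84,"ne":6,"zz":94},53],"txl":{"dvh":{"exx":45,"n":66,"uxd":54,"x":60},"x":{"f":38,"ylj":25}}}
After op 5 (replace /txl/dvh 26): {"k":{"f":{"gq":25,"l":95,"w":17,"xdj":82},"gs":11,"k":{"sup":11,"x":57},"sme":{"s":16,"wvt":75,"ytm":37}},"mgt":{"g":12,"lbp":[11,52,94,56],"pqt":[64,98,23]},"tj":[{"eht":65,"hq":84,"j":45,"r":89},{"m":63,"o":85,"u":77,"x":88},{"v":69,"ztq":86},{"ncy":84,"ne":6,"zz":94},53],"txl":{"dvh":26,"x":{"f":38,"ylj":25}}}
After op 6 (replace /mgt 5): {"k":{"f":{"gq":25,"l":95,"w":17,"xdj":82},"gs":11,"k":{"sup":11,"x":57},"sme":{"s":16,"wvt":75,"ytm":37}},"mgt":5,"tj":[{"eht":65,"hq":84,"j":45,"r":89},{"m":63,"o":85,"u":77,"x":88},{"v":69,"ztq":86},{"ncy":84,"ne":6,"zz":94},53],"txl":{"dvh":26,"x":{"f":38,"ylj":25}}}
After op 7 (replace /txl/x/ylj 36): {"k":{"f":{"gq":25,"l":95,"w":17,"xdj":82},"gs":11,"k":{"sup":11,"x":57},"sme":{"s":16,"wvt":75,"ytm":37}},"mgt":5,"tj":[{"eht":65,"hq":84,"j":45,"r":89},{"m":63,"o":85,"u":77,"x":88},{"v":69,"ztq":86},{"ncy":84,"ne":6,"zz":94},53],"txl":{"dvh":26,"x":{"f":38,"ylj":36}}}
After op 8 (add /k/f/ap 36): {"k":{"f":{"ap":36,"gq":25,"l":95,"w":17,"xdj":82},"gs":11,"k":{"sup":11,"x":57},"sme":{"s":16,"wvt":75,"ytm":37}},"mgt":5,"tj":[{"eht":65,"hq":84,"j":45,"r":89},{"m":63,"o":85,"u":77,"x":88},{"v":69,"ztq":86},{"ncy":84,"ne":6,"zz":94},53],"txl":{"dvh":26,"x":{"f":38,"ylj":36}}}
Value at /k/f/ap: 36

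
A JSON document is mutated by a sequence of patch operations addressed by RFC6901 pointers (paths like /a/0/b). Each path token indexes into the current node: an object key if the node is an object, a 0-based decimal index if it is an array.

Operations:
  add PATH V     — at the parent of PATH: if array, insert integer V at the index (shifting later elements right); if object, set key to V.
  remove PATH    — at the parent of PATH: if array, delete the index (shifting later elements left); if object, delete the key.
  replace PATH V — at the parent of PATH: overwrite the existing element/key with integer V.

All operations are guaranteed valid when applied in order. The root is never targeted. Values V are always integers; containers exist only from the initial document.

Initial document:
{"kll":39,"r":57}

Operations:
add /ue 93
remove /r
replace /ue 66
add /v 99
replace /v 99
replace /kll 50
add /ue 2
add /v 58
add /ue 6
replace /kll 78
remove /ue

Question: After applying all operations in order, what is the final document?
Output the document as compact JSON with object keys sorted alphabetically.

After op 1 (add /ue 93): {"kll":39,"r":57,"ue":93}
After op 2 (remove /r): {"kll":39,"ue":93}
After op 3 (replace /ue 66): {"kll":39,"ue":66}
After op 4 (add /v 99): {"kll":39,"ue":66,"v":99}
After op 5 (replace /v 99): {"kll":39,"ue":66,"v":99}
After op 6 (replace /kll 50): {"kll":50,"ue":66,"v":99}
After op 7 (add /ue 2): {"kll":50,"ue":2,"v":99}
After op 8 (add /v 58): {"kll":50,"ue":2,"v":58}
After op 9 (add /ue 6): {"kll":50,"ue":6,"v":58}
After op 10 (replace /kll 78): {"kll":78,"ue":6,"v":58}
After op 11 (remove /ue): {"kll":78,"v":58}

Answer: {"kll":78,"v":58}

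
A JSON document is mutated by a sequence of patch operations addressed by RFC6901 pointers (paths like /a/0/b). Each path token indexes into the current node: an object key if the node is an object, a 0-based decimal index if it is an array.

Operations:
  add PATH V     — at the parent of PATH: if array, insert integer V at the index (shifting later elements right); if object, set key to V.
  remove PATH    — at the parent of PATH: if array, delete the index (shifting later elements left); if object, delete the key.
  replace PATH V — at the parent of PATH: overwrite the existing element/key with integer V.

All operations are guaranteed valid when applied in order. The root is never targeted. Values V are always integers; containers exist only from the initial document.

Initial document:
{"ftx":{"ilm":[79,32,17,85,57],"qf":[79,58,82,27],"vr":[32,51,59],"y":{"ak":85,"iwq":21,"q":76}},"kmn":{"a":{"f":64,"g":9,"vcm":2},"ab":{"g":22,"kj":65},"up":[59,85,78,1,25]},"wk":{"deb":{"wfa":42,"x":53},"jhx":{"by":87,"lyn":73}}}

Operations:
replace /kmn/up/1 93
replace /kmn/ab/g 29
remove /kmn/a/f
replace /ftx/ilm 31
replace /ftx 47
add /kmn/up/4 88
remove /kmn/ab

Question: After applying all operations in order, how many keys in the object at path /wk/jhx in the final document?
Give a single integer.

After op 1 (replace /kmn/up/1 93): {"ftx":{"ilm":[79,32,17,85,57],"qf":[79,58,82,27],"vr":[32,51,59],"y":{"ak":85,"iwq":21,"q":76}},"kmn":{"a":{"f":64,"g":9,"vcm":2},"ab":{"g":22,"kj":65},"up":[59,93,78,1,25]},"wk":{"deb":{"wfa":42,"x":53},"jhx":{"by":87,"lyn":73}}}
After op 2 (replace /kmn/ab/g 29): {"ftx":{"ilm":[79,32,17,85,57],"qf":[79,58,82,27],"vr":[32,51,59],"y":{"ak":85,"iwq":21,"q":76}},"kmn":{"a":{"f":64,"g":9,"vcm":2},"ab":{"g":29,"kj":65},"up":[59,93,78,1,25]},"wk":{"deb":{"wfa":42,"x":53},"jhx":{"by":87,"lyn":73}}}
After op 3 (remove /kmn/a/f): {"ftx":{"ilm":[79,32,17,85,57],"qf":[79,58,82,27],"vr":[32,51,59],"y":{"ak":85,"iwq":21,"q":76}},"kmn":{"a":{"g":9,"vcm":2},"ab":{"g":29,"kj":65},"up":[59,93,78,1,25]},"wk":{"deb":{"wfa":42,"x":53},"jhx":{"by":87,"lyn":73}}}
After op 4 (replace /ftx/ilm 31): {"ftx":{"ilm":31,"qf":[79,58,82,27],"vr":[32,51,59],"y":{"ak":85,"iwq":21,"q":76}},"kmn":{"a":{"g":9,"vcm":2},"ab":{"g":29,"kj":65},"up":[59,93,78,1,25]},"wk":{"deb":{"wfa":42,"x":53},"jhx":{"by":87,"lyn":73}}}
After op 5 (replace /ftx 47): {"ftx":47,"kmn":{"a":{"g":9,"vcm":2},"ab":{"g":29,"kj":65},"up":[59,93,78,1,25]},"wk":{"deb":{"wfa":42,"x":53},"jhx":{"by":87,"lyn":73}}}
After op 6 (add /kmn/up/4 88): {"ftx":47,"kmn":{"a":{"g":9,"vcm":2},"ab":{"g":29,"kj":65},"up":[59,93,78,1,88,25]},"wk":{"deb":{"wfa":42,"x":53},"jhx":{"by":87,"lyn":73}}}
After op 7 (remove /kmn/ab): {"ftx":47,"kmn":{"a":{"g":9,"vcm":2},"up":[59,93,78,1,88,25]},"wk":{"deb":{"wfa":42,"x":53},"jhx":{"by":87,"lyn":73}}}
Size at path /wk/jhx: 2

Answer: 2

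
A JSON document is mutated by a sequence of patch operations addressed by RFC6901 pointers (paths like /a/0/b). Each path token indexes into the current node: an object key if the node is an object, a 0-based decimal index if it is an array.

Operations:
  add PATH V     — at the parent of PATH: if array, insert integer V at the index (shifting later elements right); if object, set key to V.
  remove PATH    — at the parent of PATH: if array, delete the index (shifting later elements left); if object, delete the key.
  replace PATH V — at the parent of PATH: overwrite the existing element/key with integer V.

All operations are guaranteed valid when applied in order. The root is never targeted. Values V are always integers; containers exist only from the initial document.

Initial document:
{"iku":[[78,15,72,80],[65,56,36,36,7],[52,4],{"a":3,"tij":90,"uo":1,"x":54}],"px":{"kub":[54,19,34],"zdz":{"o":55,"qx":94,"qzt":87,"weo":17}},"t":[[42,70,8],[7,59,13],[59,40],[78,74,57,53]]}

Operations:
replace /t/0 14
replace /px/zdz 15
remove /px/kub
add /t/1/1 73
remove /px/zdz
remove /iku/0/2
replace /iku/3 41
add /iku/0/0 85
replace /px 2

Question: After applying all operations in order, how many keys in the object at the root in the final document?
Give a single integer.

Answer: 3

Derivation:
After op 1 (replace /t/0 14): {"iku":[[78,15,72,80],[65,56,36,36,7],[52,4],{"a":3,"tij":90,"uo":1,"x":54}],"px":{"kub":[54,19,34],"zdz":{"o":55,"qx":94,"qzt":87,"weo":17}},"t":[14,[7,59,13],[59,40],[78,74,57,53]]}
After op 2 (replace /px/zdz 15): {"iku":[[78,15,72,80],[65,56,36,36,7],[52,4],{"a":3,"tij":90,"uo":1,"x":54}],"px":{"kub":[54,19,34],"zdz":15},"t":[14,[7,59,13],[59,40],[78,74,57,53]]}
After op 3 (remove /px/kub): {"iku":[[78,15,72,80],[65,56,36,36,7],[52,4],{"a":3,"tij":90,"uo":1,"x":54}],"px":{"zdz":15},"t":[14,[7,59,13],[59,40],[78,74,57,53]]}
After op 4 (add /t/1/1 73): {"iku":[[78,15,72,80],[65,56,36,36,7],[52,4],{"a":3,"tij":90,"uo":1,"x":54}],"px":{"zdz":15},"t":[14,[7,73,59,13],[59,40],[78,74,57,53]]}
After op 5 (remove /px/zdz): {"iku":[[78,15,72,80],[65,56,36,36,7],[52,4],{"a":3,"tij":90,"uo":1,"x":54}],"px":{},"t":[14,[7,73,59,13],[59,40],[78,74,57,53]]}
After op 6 (remove /iku/0/2): {"iku":[[78,15,80],[65,56,36,36,7],[52,4],{"a":3,"tij":90,"uo":1,"x":54}],"px":{},"t":[14,[7,73,59,13],[59,40],[78,74,57,53]]}
After op 7 (replace /iku/3 41): {"iku":[[78,15,80],[65,56,36,36,7],[52,4],41],"px":{},"t":[14,[7,73,59,13],[59,40],[78,74,57,53]]}
After op 8 (add /iku/0/0 85): {"iku":[[85,78,15,80],[65,56,36,36,7],[52,4],41],"px":{},"t":[14,[7,73,59,13],[59,40],[78,74,57,53]]}
After op 9 (replace /px 2): {"iku":[[85,78,15,80],[65,56,36,36,7],[52,4],41],"px":2,"t":[14,[7,73,59,13],[59,40],[78,74,57,53]]}
Size at the root: 3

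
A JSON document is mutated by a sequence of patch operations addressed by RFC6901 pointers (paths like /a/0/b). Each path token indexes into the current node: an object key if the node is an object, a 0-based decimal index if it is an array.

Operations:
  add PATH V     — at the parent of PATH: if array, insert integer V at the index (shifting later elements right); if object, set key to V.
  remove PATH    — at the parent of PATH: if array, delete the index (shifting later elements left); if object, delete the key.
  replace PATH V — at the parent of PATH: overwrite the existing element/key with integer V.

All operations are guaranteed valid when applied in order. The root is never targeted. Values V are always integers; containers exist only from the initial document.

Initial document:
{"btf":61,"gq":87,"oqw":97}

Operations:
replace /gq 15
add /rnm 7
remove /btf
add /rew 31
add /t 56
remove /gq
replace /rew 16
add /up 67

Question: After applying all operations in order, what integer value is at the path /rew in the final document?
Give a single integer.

After op 1 (replace /gq 15): {"btf":61,"gq":15,"oqw":97}
After op 2 (add /rnm 7): {"btf":61,"gq":15,"oqw":97,"rnm":7}
After op 3 (remove /btf): {"gq":15,"oqw":97,"rnm":7}
After op 4 (add /rew 31): {"gq":15,"oqw":97,"rew":31,"rnm":7}
After op 5 (add /t 56): {"gq":15,"oqw":97,"rew":31,"rnm":7,"t":56}
After op 6 (remove /gq): {"oqw":97,"rew":31,"rnm":7,"t":56}
After op 7 (replace /rew 16): {"oqw":97,"rew":16,"rnm":7,"t":56}
After op 8 (add /up 67): {"oqw":97,"rew":16,"rnm":7,"t":56,"up":67}
Value at /rew: 16

Answer: 16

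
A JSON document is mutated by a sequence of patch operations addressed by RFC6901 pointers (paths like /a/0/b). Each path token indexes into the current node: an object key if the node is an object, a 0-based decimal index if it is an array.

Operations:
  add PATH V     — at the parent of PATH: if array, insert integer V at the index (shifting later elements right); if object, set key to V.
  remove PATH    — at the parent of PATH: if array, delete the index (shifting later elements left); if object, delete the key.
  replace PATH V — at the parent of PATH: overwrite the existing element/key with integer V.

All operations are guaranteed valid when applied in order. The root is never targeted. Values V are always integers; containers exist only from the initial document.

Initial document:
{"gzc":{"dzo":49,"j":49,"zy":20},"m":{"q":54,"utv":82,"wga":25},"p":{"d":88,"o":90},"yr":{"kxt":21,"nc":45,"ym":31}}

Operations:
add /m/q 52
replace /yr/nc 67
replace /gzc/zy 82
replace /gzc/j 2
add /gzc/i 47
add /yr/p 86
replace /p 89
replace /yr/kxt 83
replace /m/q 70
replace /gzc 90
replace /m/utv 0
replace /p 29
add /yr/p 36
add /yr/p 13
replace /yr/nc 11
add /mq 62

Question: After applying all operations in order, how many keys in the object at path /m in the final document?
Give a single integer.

Answer: 3

Derivation:
After op 1 (add /m/q 52): {"gzc":{"dzo":49,"j":49,"zy":20},"m":{"q":52,"utv":82,"wga":25},"p":{"d":88,"o":90},"yr":{"kxt":21,"nc":45,"ym":31}}
After op 2 (replace /yr/nc 67): {"gzc":{"dzo":49,"j":49,"zy":20},"m":{"q":52,"utv":82,"wga":25},"p":{"d":88,"o":90},"yr":{"kxt":21,"nc":67,"ym":31}}
After op 3 (replace /gzc/zy 82): {"gzc":{"dzo":49,"j":49,"zy":82},"m":{"q":52,"utv":82,"wga":25},"p":{"d":88,"o":90},"yr":{"kxt":21,"nc":67,"ym":31}}
After op 4 (replace /gzc/j 2): {"gzc":{"dzo":49,"j":2,"zy":82},"m":{"q":52,"utv":82,"wga":25},"p":{"d":88,"o":90},"yr":{"kxt":21,"nc":67,"ym":31}}
After op 5 (add /gzc/i 47): {"gzc":{"dzo":49,"i":47,"j":2,"zy":82},"m":{"q":52,"utv":82,"wga":25},"p":{"d":88,"o":90},"yr":{"kxt":21,"nc":67,"ym":31}}
After op 6 (add /yr/p 86): {"gzc":{"dzo":49,"i":47,"j":2,"zy":82},"m":{"q":52,"utv":82,"wga":25},"p":{"d":88,"o":90},"yr":{"kxt":21,"nc":67,"p":86,"ym":31}}
After op 7 (replace /p 89): {"gzc":{"dzo":49,"i":47,"j":2,"zy":82},"m":{"q":52,"utv":82,"wga":25},"p":89,"yr":{"kxt":21,"nc":67,"p":86,"ym":31}}
After op 8 (replace /yr/kxt 83): {"gzc":{"dzo":49,"i":47,"j":2,"zy":82},"m":{"q":52,"utv":82,"wga":25},"p":89,"yr":{"kxt":83,"nc":67,"p":86,"ym":31}}
After op 9 (replace /m/q 70): {"gzc":{"dzo":49,"i":47,"j":2,"zy":82},"m":{"q":70,"utv":82,"wga":25},"p":89,"yr":{"kxt":83,"nc":67,"p":86,"ym":31}}
After op 10 (replace /gzc 90): {"gzc":90,"m":{"q":70,"utv":82,"wga":25},"p":89,"yr":{"kxt":83,"nc":67,"p":86,"ym":31}}
After op 11 (replace /m/utv 0): {"gzc":90,"m":{"q":70,"utv":0,"wga":25},"p":89,"yr":{"kxt":83,"nc":67,"p":86,"ym":31}}
After op 12 (replace /p 29): {"gzc":90,"m":{"q":70,"utv":0,"wga":25},"p":29,"yr":{"kxt":83,"nc":67,"p":86,"ym":31}}
After op 13 (add /yr/p 36): {"gzc":90,"m":{"q":70,"utv":0,"wga":25},"p":29,"yr":{"kxt":83,"nc":67,"p":36,"ym":31}}
After op 14 (add /yr/p 13): {"gzc":90,"m":{"q":70,"utv":0,"wga":25},"p":29,"yr":{"kxt":83,"nc":67,"p":13,"ym":31}}
After op 15 (replace /yr/nc 11): {"gzc":90,"m":{"q":70,"utv":0,"wga":25},"p":29,"yr":{"kxt":83,"nc":11,"p":13,"ym":31}}
After op 16 (add /mq 62): {"gzc":90,"m":{"q":70,"utv":0,"wga":25},"mq":62,"p":29,"yr":{"kxt":83,"nc":11,"p":13,"ym":31}}
Size at path /m: 3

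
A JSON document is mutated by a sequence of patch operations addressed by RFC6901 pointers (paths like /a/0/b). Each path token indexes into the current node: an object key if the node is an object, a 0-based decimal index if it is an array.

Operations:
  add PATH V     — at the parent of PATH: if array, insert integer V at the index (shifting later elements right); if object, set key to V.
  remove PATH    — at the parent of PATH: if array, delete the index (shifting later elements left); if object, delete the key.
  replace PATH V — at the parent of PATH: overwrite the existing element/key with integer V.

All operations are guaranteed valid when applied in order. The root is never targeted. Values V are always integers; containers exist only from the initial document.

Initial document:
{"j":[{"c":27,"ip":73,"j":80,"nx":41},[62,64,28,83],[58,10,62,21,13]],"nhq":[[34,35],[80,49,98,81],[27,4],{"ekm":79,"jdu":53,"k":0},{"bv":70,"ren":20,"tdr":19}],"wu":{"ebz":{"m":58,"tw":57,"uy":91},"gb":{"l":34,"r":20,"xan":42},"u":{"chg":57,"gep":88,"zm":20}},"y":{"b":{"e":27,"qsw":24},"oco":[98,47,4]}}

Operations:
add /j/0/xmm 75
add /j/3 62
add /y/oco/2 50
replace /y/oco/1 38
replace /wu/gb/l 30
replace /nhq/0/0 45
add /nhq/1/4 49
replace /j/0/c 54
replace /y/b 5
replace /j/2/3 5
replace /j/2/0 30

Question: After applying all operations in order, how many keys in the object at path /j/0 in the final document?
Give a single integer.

After op 1 (add /j/0/xmm 75): {"j":[{"c":27,"ip":73,"j":80,"nx":41,"xmm":75},[62,64,28,83],[58,10,62,21,13]],"nhq":[[34,35],[80,49,98,81],[27,4],{"ekm":79,"jdu":53,"k":0},{"bv":70,"ren":20,"tdr":19}],"wu":{"ebz":{"m":58,"tw":57,"uy":91},"gb":{"l":34,"r":20,"xan":42},"u":{"chg":57,"gep":88,"zm":20}},"y":{"b":{"e":27,"qsw":24},"oco":[98,47,4]}}
After op 2 (add /j/3 62): {"j":[{"c":27,"ip":73,"j":80,"nx":41,"xmm":75},[62,64,28,83],[58,10,62,21,13],62],"nhq":[[34,35],[80,49,98,81],[27,4],{"ekm":79,"jdu":53,"k":0},{"bv":70,"ren":20,"tdr":19}],"wu":{"ebz":{"m":58,"tw":57,"uy":91},"gb":{"l":34,"r":20,"xan":42},"u":{"chg":57,"gep":88,"zm":20}},"y":{"b":{"e":27,"qsw":24},"oco":[98,47,4]}}
After op 3 (add /y/oco/2 50): {"j":[{"c":27,"ip":73,"j":80,"nx":41,"xmm":75},[62,64,28,83],[58,10,62,21,13],62],"nhq":[[34,35],[80,49,98,81],[27,4],{"ekm":79,"jdu":53,"k":0},{"bv":70,"ren":20,"tdr":19}],"wu":{"ebz":{"m":58,"tw":57,"uy":91},"gb":{"l":34,"r":20,"xan":42},"u":{"chg":57,"gep":88,"zm":20}},"y":{"b":{"e":27,"qsw":24},"oco":[98,47,50,4]}}
After op 4 (replace /y/oco/1 38): {"j":[{"c":27,"ip":73,"j":80,"nx":41,"xmm":75},[62,64,28,83],[58,10,62,21,13],62],"nhq":[[34,35],[80,49,98,81],[27,4],{"ekm":79,"jdu":53,"k":0},{"bv":70,"ren":20,"tdr":19}],"wu":{"ebz":{"m":58,"tw":57,"uy":91},"gb":{"l":34,"r":20,"xan":42},"u":{"chg":57,"gep":88,"zm":20}},"y":{"b":{"e":27,"qsw":24},"oco":[98,38,50,4]}}
After op 5 (replace /wu/gb/l 30): {"j":[{"c":27,"ip":73,"j":80,"nx":41,"xmm":75},[62,64,28,83],[58,10,62,21,13],62],"nhq":[[34,35],[80,49,98,81],[27,4],{"ekm":79,"jdu":53,"k":0},{"bv":70,"ren":20,"tdr":19}],"wu":{"ebz":{"m":58,"tw":57,"uy":91},"gb":{"l":30,"r":20,"xan":42},"u":{"chg":57,"gep":88,"zm":20}},"y":{"b":{"e":27,"qsw":24},"oco":[98,38,50,4]}}
After op 6 (replace /nhq/0/0 45): {"j":[{"c":27,"ip":73,"j":80,"nx":41,"xmm":75},[62,64,28,83],[58,10,62,21,13],62],"nhq":[[45,35],[80,49,98,81],[27,4],{"ekm":79,"jdu":53,"k":0},{"bv":70,"ren":20,"tdr":19}],"wu":{"ebz":{"m":58,"tw":57,"uy":91},"gb":{"l":30,"r":20,"xan":42},"u":{"chg":57,"gep":88,"zm":20}},"y":{"b":{"e":27,"qsw":24},"oco":[98,38,50,4]}}
After op 7 (add /nhq/1/4 49): {"j":[{"c":27,"ip":73,"j":80,"nx":41,"xmm":75},[62,64,28,83],[58,10,62,21,13],62],"nhq":[[45,35],[80,49,98,81,49],[27,4],{"ekm":79,"jdu":53,"k":0},{"bv":70,"ren":20,"tdr":19}],"wu":{"ebz":{"m":58,"tw":57,"uy":91},"gb":{"l":30,"r":20,"xan":42},"u":{"chg":57,"gep":88,"zm":20}},"y":{"b":{"e":27,"qsw":24},"oco":[98,38,50,4]}}
After op 8 (replace /j/0/c 54): {"j":[{"c":54,"ip":73,"j":80,"nx":41,"xmm":75},[62,64,28,83],[58,10,62,21,13],62],"nhq":[[45,35],[80,49,98,81,49],[27,4],{"ekm":79,"jdu":53,"k":0},{"bv":70,"ren":20,"tdr":19}],"wu":{"ebz":{"m":58,"tw":57,"uy":91},"gb":{"l":30,"r":20,"xan":42},"u":{"chg":57,"gep":88,"zm":20}},"y":{"b":{"e":27,"qsw":24},"oco":[98,38,50,4]}}
After op 9 (replace /y/b 5): {"j":[{"c":54,"ip":73,"j":80,"nx":41,"xmm":75},[62,64,28,83],[58,10,62,21,13],62],"nhq":[[45,35],[80,49,98,81,49],[27,4],{"ekm":79,"jdu":53,"k":0},{"bv":70,"ren":20,"tdr":19}],"wu":{"ebz":{"m":58,"tw":57,"uy":91},"gb":{"l":30,"r":20,"xan":42},"u":{"chg":57,"gep":88,"zm":20}},"y":{"b":5,"oco":[98,38,50,4]}}
After op 10 (replace /j/2/3 5): {"j":[{"c":54,"ip":73,"j":80,"nx":41,"xmm":75},[62,64,28,83],[58,10,62,5,13],62],"nhq":[[45,35],[80,49,98,81,49],[27,4],{"ekm":79,"jdu":53,"k":0},{"bv":70,"ren":20,"tdr":19}],"wu":{"ebz":{"m":58,"tw":57,"uy":91},"gb":{"l":30,"r":20,"xan":42},"u":{"chg":57,"gep":88,"zm":20}},"y":{"b":5,"oco":[98,38,50,4]}}
After op 11 (replace /j/2/0 30): {"j":[{"c":54,"ip":73,"j":80,"nx":41,"xmm":75},[62,64,28,83],[30,10,62,5,13],62],"nhq":[[45,35],[80,49,98,81,49],[27,4],{"ekm":79,"jdu":53,"k":0},{"bv":70,"ren":20,"tdr":19}],"wu":{"ebz":{"m":58,"tw":57,"uy":91},"gb":{"l":30,"r":20,"xan":42},"u":{"chg":57,"gep":88,"zm":20}},"y":{"b":5,"oco":[98,38,50,4]}}
Size at path /j/0: 5

Answer: 5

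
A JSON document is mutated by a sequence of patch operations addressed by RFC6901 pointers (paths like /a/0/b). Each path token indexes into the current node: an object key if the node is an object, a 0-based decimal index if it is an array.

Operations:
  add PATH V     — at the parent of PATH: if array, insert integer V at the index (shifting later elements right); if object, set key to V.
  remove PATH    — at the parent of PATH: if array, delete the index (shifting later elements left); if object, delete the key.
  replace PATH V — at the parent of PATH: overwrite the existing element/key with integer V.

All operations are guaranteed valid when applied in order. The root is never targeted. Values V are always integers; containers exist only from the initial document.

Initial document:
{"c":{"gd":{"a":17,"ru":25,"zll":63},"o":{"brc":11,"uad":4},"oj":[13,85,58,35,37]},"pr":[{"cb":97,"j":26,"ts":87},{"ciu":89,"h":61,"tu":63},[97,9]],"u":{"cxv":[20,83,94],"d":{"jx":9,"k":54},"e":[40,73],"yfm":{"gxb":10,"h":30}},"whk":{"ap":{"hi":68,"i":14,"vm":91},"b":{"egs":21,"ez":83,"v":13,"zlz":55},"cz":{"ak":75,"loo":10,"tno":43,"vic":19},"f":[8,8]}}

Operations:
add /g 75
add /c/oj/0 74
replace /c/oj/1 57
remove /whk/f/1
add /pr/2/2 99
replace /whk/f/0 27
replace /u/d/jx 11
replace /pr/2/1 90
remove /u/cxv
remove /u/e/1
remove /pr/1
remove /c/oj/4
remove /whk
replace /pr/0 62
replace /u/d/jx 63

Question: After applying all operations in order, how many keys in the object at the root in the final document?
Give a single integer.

Answer: 4

Derivation:
After op 1 (add /g 75): {"c":{"gd":{"a":17,"ru":25,"zll":63},"o":{"brc":11,"uad":4},"oj":[13,85,58,35,37]},"g":75,"pr":[{"cb":97,"j":26,"ts":87},{"ciu":89,"h":61,"tu":63},[97,9]],"u":{"cxv":[20,83,94],"d":{"jx":9,"k":54},"e":[40,73],"yfm":{"gxb":10,"h":30}},"whk":{"ap":{"hi":68,"i":14,"vm":91},"b":{"egs":21,"ez":83,"v":13,"zlz":55},"cz":{"ak":75,"loo":10,"tno":43,"vic":19},"f":[8,8]}}
After op 2 (add /c/oj/0 74): {"c":{"gd":{"a":17,"ru":25,"zll":63},"o":{"brc":11,"uad":4},"oj":[74,13,85,58,35,37]},"g":75,"pr":[{"cb":97,"j":26,"ts":87},{"ciu":89,"h":61,"tu":63},[97,9]],"u":{"cxv":[20,83,94],"d":{"jx":9,"k":54},"e":[40,73],"yfm":{"gxb":10,"h":30}},"whk":{"ap":{"hi":68,"i":14,"vm":91},"b":{"egs":21,"ez":83,"v":13,"zlz":55},"cz":{"ak":75,"loo":10,"tno":43,"vic":19},"f":[8,8]}}
After op 3 (replace /c/oj/1 57): {"c":{"gd":{"a":17,"ru":25,"zll":63},"o":{"brc":11,"uad":4},"oj":[74,57,85,58,35,37]},"g":75,"pr":[{"cb":97,"j":26,"ts":87},{"ciu":89,"h":61,"tu":63},[97,9]],"u":{"cxv":[20,83,94],"d":{"jx":9,"k":54},"e":[40,73],"yfm":{"gxb":10,"h":30}},"whk":{"ap":{"hi":68,"i":14,"vm":91},"b":{"egs":21,"ez":83,"v":13,"zlz":55},"cz":{"ak":75,"loo":10,"tno":43,"vic":19},"f":[8,8]}}
After op 4 (remove /whk/f/1): {"c":{"gd":{"a":17,"ru":25,"zll":63},"o":{"brc":11,"uad":4},"oj":[74,57,85,58,35,37]},"g":75,"pr":[{"cb":97,"j":26,"ts":87},{"ciu":89,"h":61,"tu":63},[97,9]],"u":{"cxv":[20,83,94],"d":{"jx":9,"k":54},"e":[40,73],"yfm":{"gxb":10,"h":30}},"whk":{"ap":{"hi":68,"i":14,"vm":91},"b":{"egs":21,"ez":83,"v":13,"zlz":55},"cz":{"ak":75,"loo":10,"tno":43,"vic":19},"f":[8]}}
After op 5 (add /pr/2/2 99): {"c":{"gd":{"a":17,"ru":25,"zll":63},"o":{"brc":11,"uad":4},"oj":[74,57,85,58,35,37]},"g":75,"pr":[{"cb":97,"j":26,"ts":87},{"ciu":89,"h":61,"tu":63},[97,9,99]],"u":{"cxv":[20,83,94],"d":{"jx":9,"k":54},"e":[40,73],"yfm":{"gxb":10,"h":30}},"whk":{"ap":{"hi":68,"i":14,"vm":91},"b":{"egs":21,"ez":83,"v":13,"zlz":55},"cz":{"ak":75,"loo":10,"tno":43,"vic":19},"f":[8]}}
After op 6 (replace /whk/f/0 27): {"c":{"gd":{"a":17,"ru":25,"zll":63},"o":{"brc":11,"uad":4},"oj":[74,57,85,58,35,37]},"g":75,"pr":[{"cb":97,"j":26,"ts":87},{"ciu":89,"h":61,"tu":63},[97,9,99]],"u":{"cxv":[20,83,94],"d":{"jx":9,"k":54},"e":[40,73],"yfm":{"gxb":10,"h":30}},"whk":{"ap":{"hi":68,"i":14,"vm":91},"b":{"egs":21,"ez":83,"v":13,"zlz":55},"cz":{"ak":75,"loo":10,"tno":43,"vic":19},"f":[27]}}
After op 7 (replace /u/d/jx 11): {"c":{"gd":{"a":17,"ru":25,"zll":63},"o":{"brc":11,"uad":4},"oj":[74,57,85,58,35,37]},"g":75,"pr":[{"cb":97,"j":26,"ts":87},{"ciu":89,"h":61,"tu":63},[97,9,99]],"u":{"cxv":[20,83,94],"d":{"jx":11,"k":54},"e":[40,73],"yfm":{"gxb":10,"h":30}},"whk":{"ap":{"hi":68,"i":14,"vm":91},"b":{"egs":21,"ez":83,"v":13,"zlz":55},"cz":{"ak":75,"loo":10,"tno":43,"vic":19},"f":[27]}}
After op 8 (replace /pr/2/1 90): {"c":{"gd":{"a":17,"ru":25,"zll":63},"o":{"brc":11,"uad":4},"oj":[74,57,85,58,35,37]},"g":75,"pr":[{"cb":97,"j":26,"ts":87},{"ciu":89,"h":61,"tu":63},[97,90,99]],"u":{"cxv":[20,83,94],"d":{"jx":11,"k":54},"e":[40,73],"yfm":{"gxb":10,"h":30}},"whk":{"ap":{"hi":68,"i":14,"vm":91},"b":{"egs":21,"ez":83,"v":13,"zlz":55},"cz":{"ak":75,"loo":10,"tno":43,"vic":19},"f":[27]}}
After op 9 (remove /u/cxv): {"c":{"gd":{"a":17,"ru":25,"zll":63},"o":{"brc":11,"uad":4},"oj":[74,57,85,58,35,37]},"g":75,"pr":[{"cb":97,"j":26,"ts":87},{"ciu":89,"h":61,"tu":63},[97,90,99]],"u":{"d":{"jx":11,"k":54},"e":[40,73],"yfm":{"gxb":10,"h":30}},"whk":{"ap":{"hi":68,"i":14,"vm":91},"b":{"egs":21,"ez":83,"v":13,"zlz":55},"cz":{"ak":75,"loo":10,"tno":43,"vic":19},"f":[27]}}
After op 10 (remove /u/e/1): {"c":{"gd":{"a":17,"ru":25,"zll":63},"o":{"brc":11,"uad":4},"oj":[74,57,85,58,35,37]},"g":75,"pr":[{"cb":97,"j":26,"ts":87},{"ciu":89,"h":61,"tu":63},[97,90,99]],"u":{"d":{"jx":11,"k":54},"e":[40],"yfm":{"gxb":10,"h":30}},"whk":{"ap":{"hi":68,"i":14,"vm":91},"b":{"egs":21,"ez":83,"v":13,"zlz":55},"cz":{"ak":75,"loo":10,"tno":43,"vic":19},"f":[27]}}
After op 11 (remove /pr/1): {"c":{"gd":{"a":17,"ru":25,"zll":63},"o":{"brc":11,"uad":4},"oj":[74,57,85,58,35,37]},"g":75,"pr":[{"cb":97,"j":26,"ts":87},[97,90,99]],"u":{"d":{"jx":11,"k":54},"e":[40],"yfm":{"gxb":10,"h":30}},"whk":{"ap":{"hi":68,"i":14,"vm":91},"b":{"egs":21,"ez":83,"v":13,"zlz":55},"cz":{"ak":75,"loo":10,"tno":43,"vic":19},"f":[27]}}
After op 12 (remove /c/oj/4): {"c":{"gd":{"a":17,"ru":25,"zll":63},"o":{"brc":11,"uad":4},"oj":[74,57,85,58,37]},"g":75,"pr":[{"cb":97,"j":26,"ts":87},[97,90,99]],"u":{"d":{"jx":11,"k":54},"e":[40],"yfm":{"gxb":10,"h":30}},"whk":{"ap":{"hi":68,"i":14,"vm":91},"b":{"egs":21,"ez":83,"v":13,"zlz":55},"cz":{"ak":75,"loo":10,"tno":43,"vic":19},"f":[27]}}
After op 13 (remove /whk): {"c":{"gd":{"a":17,"ru":25,"zll":63},"o":{"brc":11,"uad":4},"oj":[74,57,85,58,37]},"g":75,"pr":[{"cb":97,"j":26,"ts":87},[97,90,99]],"u":{"d":{"jx":11,"k":54},"e":[40],"yfm":{"gxb":10,"h":30}}}
After op 14 (replace /pr/0 62): {"c":{"gd":{"a":17,"ru":25,"zll":63},"o":{"brc":11,"uad":4},"oj":[74,57,85,58,37]},"g":75,"pr":[62,[97,90,99]],"u":{"d":{"jx":11,"k":54},"e":[40],"yfm":{"gxb":10,"h":30}}}
After op 15 (replace /u/d/jx 63): {"c":{"gd":{"a":17,"ru":25,"zll":63},"o":{"brc":11,"uad":4},"oj":[74,57,85,58,37]},"g":75,"pr":[62,[97,90,99]],"u":{"d":{"jx":63,"k":54},"e":[40],"yfm":{"gxb":10,"h":30}}}
Size at the root: 4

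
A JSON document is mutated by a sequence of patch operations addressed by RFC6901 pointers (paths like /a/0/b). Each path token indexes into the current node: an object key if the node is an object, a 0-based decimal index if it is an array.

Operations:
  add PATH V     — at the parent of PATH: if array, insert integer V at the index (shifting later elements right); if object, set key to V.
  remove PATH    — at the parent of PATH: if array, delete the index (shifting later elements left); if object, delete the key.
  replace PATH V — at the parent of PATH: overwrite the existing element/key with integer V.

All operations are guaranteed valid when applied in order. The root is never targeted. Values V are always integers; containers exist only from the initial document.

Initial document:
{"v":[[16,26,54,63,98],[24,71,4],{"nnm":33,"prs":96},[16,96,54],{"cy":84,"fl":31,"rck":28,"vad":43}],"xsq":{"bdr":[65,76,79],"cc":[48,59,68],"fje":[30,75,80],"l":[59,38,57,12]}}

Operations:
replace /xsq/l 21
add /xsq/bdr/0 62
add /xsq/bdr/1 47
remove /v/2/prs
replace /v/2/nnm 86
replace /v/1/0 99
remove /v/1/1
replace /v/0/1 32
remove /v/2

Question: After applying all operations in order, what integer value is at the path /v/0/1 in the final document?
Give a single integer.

Answer: 32

Derivation:
After op 1 (replace /xsq/l 21): {"v":[[16,26,54,63,98],[24,71,4],{"nnm":33,"prs":96},[16,96,54],{"cy":84,"fl":31,"rck":28,"vad":43}],"xsq":{"bdr":[65,76,79],"cc":[48,59,68],"fje":[30,75,80],"l":21}}
After op 2 (add /xsq/bdr/0 62): {"v":[[16,26,54,63,98],[24,71,4],{"nnm":33,"prs":96},[16,96,54],{"cy":84,"fl":31,"rck":28,"vad":43}],"xsq":{"bdr":[62,65,76,79],"cc":[48,59,68],"fje":[30,75,80],"l":21}}
After op 3 (add /xsq/bdr/1 47): {"v":[[16,26,54,63,98],[24,71,4],{"nnm":33,"prs":96},[16,96,54],{"cy":84,"fl":31,"rck":28,"vad":43}],"xsq":{"bdr":[62,47,65,76,79],"cc":[48,59,68],"fje":[30,75,80],"l":21}}
After op 4 (remove /v/2/prs): {"v":[[16,26,54,63,98],[24,71,4],{"nnm":33},[16,96,54],{"cy":84,"fl":31,"rck":28,"vad":43}],"xsq":{"bdr":[62,47,65,76,79],"cc":[48,59,68],"fje":[30,75,80],"l":21}}
After op 5 (replace /v/2/nnm 86): {"v":[[16,26,54,63,98],[24,71,4],{"nnm":86},[16,96,54],{"cy":84,"fl":31,"rck":28,"vad":43}],"xsq":{"bdr":[62,47,65,76,79],"cc":[48,59,68],"fje":[30,75,80],"l":21}}
After op 6 (replace /v/1/0 99): {"v":[[16,26,54,63,98],[99,71,4],{"nnm":86},[16,96,54],{"cy":84,"fl":31,"rck":28,"vad":43}],"xsq":{"bdr":[62,47,65,76,79],"cc":[48,59,68],"fje":[30,75,80],"l":21}}
After op 7 (remove /v/1/1): {"v":[[16,26,54,63,98],[99,4],{"nnm":86},[16,96,54],{"cy":84,"fl":31,"rck":28,"vad":43}],"xsq":{"bdr":[62,47,65,76,79],"cc":[48,59,68],"fje":[30,75,80],"l":21}}
After op 8 (replace /v/0/1 32): {"v":[[16,32,54,63,98],[99,4],{"nnm":86},[16,96,54],{"cy":84,"fl":31,"rck":28,"vad":43}],"xsq":{"bdr":[62,47,65,76,79],"cc":[48,59,68],"fje":[30,75,80],"l":21}}
After op 9 (remove /v/2): {"v":[[16,32,54,63,98],[99,4],[16,96,54],{"cy":84,"fl":31,"rck":28,"vad":43}],"xsq":{"bdr":[62,47,65,76,79],"cc":[48,59,68],"fje":[30,75,80],"l":21}}
Value at /v/0/1: 32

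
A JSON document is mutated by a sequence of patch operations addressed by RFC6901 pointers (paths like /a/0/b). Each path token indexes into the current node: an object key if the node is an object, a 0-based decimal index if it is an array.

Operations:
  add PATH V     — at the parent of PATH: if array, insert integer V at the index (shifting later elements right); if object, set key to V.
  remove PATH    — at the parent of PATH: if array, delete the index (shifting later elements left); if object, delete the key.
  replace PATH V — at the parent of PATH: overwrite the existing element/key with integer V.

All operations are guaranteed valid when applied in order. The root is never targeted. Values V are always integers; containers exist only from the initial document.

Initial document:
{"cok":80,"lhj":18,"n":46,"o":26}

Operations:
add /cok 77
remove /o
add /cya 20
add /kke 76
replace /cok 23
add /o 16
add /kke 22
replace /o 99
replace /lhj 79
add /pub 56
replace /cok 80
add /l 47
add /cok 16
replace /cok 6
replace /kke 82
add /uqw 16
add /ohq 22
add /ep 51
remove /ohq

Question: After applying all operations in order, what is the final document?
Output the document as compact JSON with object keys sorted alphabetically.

After op 1 (add /cok 77): {"cok":77,"lhj":18,"n":46,"o":26}
After op 2 (remove /o): {"cok":77,"lhj":18,"n":46}
After op 3 (add /cya 20): {"cok":77,"cya":20,"lhj":18,"n":46}
After op 4 (add /kke 76): {"cok":77,"cya":20,"kke":76,"lhj":18,"n":46}
After op 5 (replace /cok 23): {"cok":23,"cya":20,"kke":76,"lhj":18,"n":46}
After op 6 (add /o 16): {"cok":23,"cya":20,"kke":76,"lhj":18,"n":46,"o":16}
After op 7 (add /kke 22): {"cok":23,"cya":20,"kke":22,"lhj":18,"n":46,"o":16}
After op 8 (replace /o 99): {"cok":23,"cya":20,"kke":22,"lhj":18,"n":46,"o":99}
After op 9 (replace /lhj 79): {"cok":23,"cya":20,"kke":22,"lhj":79,"n":46,"o":99}
After op 10 (add /pub 56): {"cok":23,"cya":20,"kke":22,"lhj":79,"n":46,"o":99,"pub":56}
After op 11 (replace /cok 80): {"cok":80,"cya":20,"kke":22,"lhj":79,"n":46,"o":99,"pub":56}
After op 12 (add /l 47): {"cok":80,"cya":20,"kke":22,"l":47,"lhj":79,"n":46,"o":99,"pub":56}
After op 13 (add /cok 16): {"cok":16,"cya":20,"kke":22,"l":47,"lhj":79,"n":46,"o":99,"pub":56}
After op 14 (replace /cok 6): {"cok":6,"cya":20,"kke":22,"l":47,"lhj":79,"n":46,"o":99,"pub":56}
After op 15 (replace /kke 82): {"cok":6,"cya":20,"kke":82,"l":47,"lhj":79,"n":46,"o":99,"pub":56}
After op 16 (add /uqw 16): {"cok":6,"cya":20,"kke":82,"l":47,"lhj":79,"n":46,"o":99,"pub":56,"uqw":16}
After op 17 (add /ohq 22): {"cok":6,"cya":20,"kke":82,"l":47,"lhj":79,"n":46,"o":99,"ohq":22,"pub":56,"uqw":16}
After op 18 (add /ep 51): {"cok":6,"cya":20,"ep":51,"kke":82,"l":47,"lhj":79,"n":46,"o":99,"ohq":22,"pub":56,"uqw":16}
After op 19 (remove /ohq): {"cok":6,"cya":20,"ep":51,"kke":82,"l":47,"lhj":79,"n":46,"o":99,"pub":56,"uqw":16}

Answer: {"cok":6,"cya":20,"ep":51,"kke":82,"l":47,"lhj":79,"n":46,"o":99,"pub":56,"uqw":16}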